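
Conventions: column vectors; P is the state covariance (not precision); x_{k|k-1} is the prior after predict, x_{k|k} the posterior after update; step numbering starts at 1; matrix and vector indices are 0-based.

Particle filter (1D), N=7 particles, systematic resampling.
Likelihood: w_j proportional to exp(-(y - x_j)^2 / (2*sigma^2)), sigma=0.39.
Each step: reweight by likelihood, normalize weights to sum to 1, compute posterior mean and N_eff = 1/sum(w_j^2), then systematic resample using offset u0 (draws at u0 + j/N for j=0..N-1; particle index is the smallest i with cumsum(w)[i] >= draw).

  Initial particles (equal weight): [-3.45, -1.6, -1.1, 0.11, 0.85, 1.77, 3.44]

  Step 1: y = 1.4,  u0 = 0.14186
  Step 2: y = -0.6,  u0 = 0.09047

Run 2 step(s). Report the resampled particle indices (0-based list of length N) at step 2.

step 1: w=[0.0000, 0.0000, 0.0000, 0.0042, 0.3656, 0.6302, 0.0000]  mean=1.4267  Neff=1.8837  idx=[4, 4, 5, 5, 5, 5, 5]
step 2: w=[0.5000, 0.5000, 0.0000, 0.0000, 0.0000, 0.0000, 0.0000]  mean=0.8500  Neff=2.0001  idx=[0, 0, 0, 1, 1, 1, 1]

resampled_idx = [0, 0, 0, 1, 1, 1, 1]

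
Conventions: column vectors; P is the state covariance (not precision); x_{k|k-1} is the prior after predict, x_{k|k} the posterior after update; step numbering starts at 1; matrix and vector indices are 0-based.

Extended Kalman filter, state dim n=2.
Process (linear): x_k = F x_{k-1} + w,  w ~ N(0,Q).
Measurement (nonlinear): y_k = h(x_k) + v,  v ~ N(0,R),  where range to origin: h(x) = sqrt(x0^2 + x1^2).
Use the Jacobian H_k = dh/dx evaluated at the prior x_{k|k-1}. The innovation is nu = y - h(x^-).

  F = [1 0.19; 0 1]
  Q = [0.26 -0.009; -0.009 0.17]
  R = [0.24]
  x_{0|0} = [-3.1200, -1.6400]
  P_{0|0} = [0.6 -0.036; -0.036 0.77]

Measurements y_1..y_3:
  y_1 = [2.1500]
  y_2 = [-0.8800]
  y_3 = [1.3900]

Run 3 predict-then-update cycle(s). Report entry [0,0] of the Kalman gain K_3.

K[0,0] = -0.5354

step 1: x^-=[-3.4316, -1.6400]  P^-=[0.8741 0.1013; 0.1013 0.9400]  H_jac=[-0.9023 -0.4312]  S=[1.2052]  K=[-0.6906; -0.4122]  nu=[-1.6534]  x^+=[-2.2897, -0.9586]  P^+=[0.2993 -0.2418; -0.2418 0.7353]
step 2: x^-=[-2.4718, -0.9586]  P^-=[0.4939 -0.1111; -0.1111 0.9053]  H_jac=[-0.9323 -0.3616]  S=[0.7128]  K=[-0.5897; -0.3139]  nu=[-3.5312]  x^+=[-0.3895, 0.1499]  P^+=[0.2460 -0.2430; -0.2430 0.8350]
step 3: x^-=[-0.3610, 0.1499]  P^-=[0.4438 -0.0934; -0.0934 1.0050]  H_jac=[-0.9235 0.3835]  S=[0.8325]  K=[-0.5354; 0.5666]  nu=[0.9991]  x^+=[-0.8959, 0.7160]  P^+=[0.2052 0.1592; 0.1592 0.7378]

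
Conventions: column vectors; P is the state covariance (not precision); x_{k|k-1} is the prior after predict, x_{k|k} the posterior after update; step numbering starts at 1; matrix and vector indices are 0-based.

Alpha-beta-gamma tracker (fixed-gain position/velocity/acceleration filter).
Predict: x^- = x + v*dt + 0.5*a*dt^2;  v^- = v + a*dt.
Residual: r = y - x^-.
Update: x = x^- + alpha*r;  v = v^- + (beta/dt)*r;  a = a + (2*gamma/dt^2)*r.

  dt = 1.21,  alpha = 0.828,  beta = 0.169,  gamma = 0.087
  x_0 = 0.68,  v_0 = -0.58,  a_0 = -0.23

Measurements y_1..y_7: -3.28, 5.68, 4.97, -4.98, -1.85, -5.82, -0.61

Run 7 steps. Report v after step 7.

v_post = -1.0330

step 1: x_pred=-0.1902  r=-3.0898  x^+=-2.7485  v^+=-1.2899  a^+=-0.5972
step 2: x_pred=-4.7465  r=10.4265  x^+=3.8866  v^+=-0.5562  a^+=0.6419
step 3: x_pred=3.6835  r=1.2865  x^+=4.7487  v^+=0.4002  a^+=0.7948
step 4: x_pred=5.8148  r=-10.7948  x^+=-3.1233  v^+=-0.1458  a^+=-0.4881
step 5: x_pred=-3.6570  r=1.8070  x^+=-2.1608  v^+=-0.4840  a^+=-0.2733
step 6: x_pred=-2.9466  r=-2.8734  x^+=-5.3258  v^+=-1.2161  a^+=-0.6148
step 7: x_pred=-7.2473  r=6.6373  x^+=-1.7516  v^+=-1.0330  a^+=0.1740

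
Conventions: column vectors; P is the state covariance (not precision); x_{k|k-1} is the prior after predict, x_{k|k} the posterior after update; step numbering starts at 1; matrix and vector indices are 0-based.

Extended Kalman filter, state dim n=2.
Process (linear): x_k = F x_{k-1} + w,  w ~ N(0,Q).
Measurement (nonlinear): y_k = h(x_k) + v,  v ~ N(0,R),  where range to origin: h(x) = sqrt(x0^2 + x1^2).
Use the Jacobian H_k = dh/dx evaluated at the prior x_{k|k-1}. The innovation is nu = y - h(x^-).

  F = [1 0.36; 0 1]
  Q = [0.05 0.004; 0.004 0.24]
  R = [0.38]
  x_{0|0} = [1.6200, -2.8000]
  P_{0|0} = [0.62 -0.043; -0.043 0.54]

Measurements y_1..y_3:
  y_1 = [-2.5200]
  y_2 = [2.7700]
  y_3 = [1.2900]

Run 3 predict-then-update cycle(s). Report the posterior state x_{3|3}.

x_post = [1.7345, 0.8748]

step 1: x^-=[0.6120, -2.8000]  P^-=[0.7090 0.1554; 0.1554 0.7800]  H_jac=[0.2135 -0.9769]  S=[1.0919]  K=[-0.0004; -0.6675]  nu=[-5.3861]  x^+=[0.6141, 0.7951]  P^+=[0.7090 0.1551; 0.1551 0.2935]
step 2: x^-=[0.9003, 0.7951]  P^-=[0.9088 0.2648; 0.2648 0.5335]  H_jac=[0.7496 0.6619]  S=[1.3871]  K=[0.6174; 0.3977]  nu=[1.5689]  x^+=[1.8690, 1.4190]  P^+=[0.3800 -0.0758; -0.0758 0.3141]
step 3: x^-=[2.3798, 1.4190]  P^-=[0.4161 0.0413; 0.0413 0.5541]  H_jac=[0.8589 0.5121]  S=[0.8686]  K=[0.4358; 0.3675]  nu=[-1.4808]  x^+=[1.7345, 0.8748]  P^+=[0.2511 -0.0978; -0.0978 0.4368]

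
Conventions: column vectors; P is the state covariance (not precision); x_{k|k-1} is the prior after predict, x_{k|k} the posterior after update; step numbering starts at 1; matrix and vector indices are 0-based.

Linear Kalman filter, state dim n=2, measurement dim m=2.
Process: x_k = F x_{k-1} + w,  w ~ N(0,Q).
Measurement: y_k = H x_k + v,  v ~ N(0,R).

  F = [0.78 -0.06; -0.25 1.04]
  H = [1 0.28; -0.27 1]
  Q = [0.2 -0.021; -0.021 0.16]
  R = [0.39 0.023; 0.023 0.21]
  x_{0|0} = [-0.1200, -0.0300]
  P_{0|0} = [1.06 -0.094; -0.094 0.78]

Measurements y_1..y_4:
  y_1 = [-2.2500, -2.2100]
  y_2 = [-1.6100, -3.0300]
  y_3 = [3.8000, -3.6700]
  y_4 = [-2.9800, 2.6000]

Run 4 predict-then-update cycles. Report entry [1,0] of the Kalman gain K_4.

step 1: x^-=[-0.0918, -0.0012]  P^-=[0.8565 -0.3540; -0.3540 1.1188]  S=[1.1360 -0.2223; -0.2223 1.5824]  K=[0.6112 -0.2840; 0.1175 0.7839]  nu=[-2.1579, -2.2336]  x^+=[-0.7762, -2.0057]  P^+=[0.2274 0.0158; 0.0158 0.1716]
step 2: x^-=[-0.4851, -1.8919]  P^-=[0.3375 -0.0630; -0.0630 0.3516]  S=[0.7198 -0.0279; -0.0279 0.6202]  K=[0.4355 -0.2289; 0.0724 0.5976]  nu=[-0.5952, -1.2691]  x^+=[-0.4538, -2.6934]  P^+=[0.1629 0.0059; 0.0059 0.1288]
step 3: x^-=[-0.1924, -2.6876]  P^-=[0.2990 -0.0559; -0.0559 0.3064]  S=[0.6817 -0.0236; -0.0236 0.5683]  K=[0.4079 -0.2235; 0.0635 0.5682]  nu=[4.7449, -1.0343]  x^+=[1.9743, -2.9739]  P^+=[0.1529 0.0037; 0.0037 0.1218]
step 4: x^-=[1.7184, -3.5865]  P^-=[0.2931 -0.0553; -0.0553 0.2994]  S=[0.6756 -0.0235; -0.0235 0.5606]  K=[0.4032 -0.2230; 0.0617 0.5632]  nu=[-3.6942, 6.6504]  x^+=[-1.2540, -0.0689]  P^+=[0.1512 0.0033; 0.0033 0.1206]

K[1,0] = 0.0617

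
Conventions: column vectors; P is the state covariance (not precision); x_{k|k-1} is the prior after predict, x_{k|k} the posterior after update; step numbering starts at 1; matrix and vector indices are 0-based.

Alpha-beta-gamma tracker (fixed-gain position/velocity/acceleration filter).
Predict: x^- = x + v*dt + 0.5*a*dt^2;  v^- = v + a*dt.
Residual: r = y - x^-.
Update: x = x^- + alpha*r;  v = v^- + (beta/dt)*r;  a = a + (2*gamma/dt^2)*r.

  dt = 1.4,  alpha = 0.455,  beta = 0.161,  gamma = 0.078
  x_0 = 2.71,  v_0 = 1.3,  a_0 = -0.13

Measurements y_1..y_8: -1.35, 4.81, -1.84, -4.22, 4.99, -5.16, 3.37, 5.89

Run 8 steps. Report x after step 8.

step 1: x_pred=4.4026  r=-5.7526  x^+=1.7852  v^+=0.4565  a^+=-0.5879
step 2: x_pred=1.8481  r=2.9619  x^+=3.1958  v^+=-0.0259  a^+=-0.3521
step 3: x_pred=2.8144  r=-4.6544  x^+=0.6966  v^+=-1.0542  a^+=-0.7226
step 4: x_pred=-1.4873  r=-2.7327  x^+=-2.7307  v^+=-2.3800  a^+=-0.9401
step 5: x_pred=-6.9839  r=11.9739  x^+=-1.5358  v^+=-2.3191  a^+=0.0130
step 6: x_pred=-4.7698  r=-0.3902  x^+=-4.9474  v^+=-2.3458  a^+=-0.0181
step 7: x_pred=-8.2492  r=11.6192  x^+=-2.9625  v^+=-1.0349  a^+=0.9067
step 8: x_pred=-3.5228  r=9.4128  x^+=0.7600  v^+=1.3169  a^+=1.6559

x_post = 0.7600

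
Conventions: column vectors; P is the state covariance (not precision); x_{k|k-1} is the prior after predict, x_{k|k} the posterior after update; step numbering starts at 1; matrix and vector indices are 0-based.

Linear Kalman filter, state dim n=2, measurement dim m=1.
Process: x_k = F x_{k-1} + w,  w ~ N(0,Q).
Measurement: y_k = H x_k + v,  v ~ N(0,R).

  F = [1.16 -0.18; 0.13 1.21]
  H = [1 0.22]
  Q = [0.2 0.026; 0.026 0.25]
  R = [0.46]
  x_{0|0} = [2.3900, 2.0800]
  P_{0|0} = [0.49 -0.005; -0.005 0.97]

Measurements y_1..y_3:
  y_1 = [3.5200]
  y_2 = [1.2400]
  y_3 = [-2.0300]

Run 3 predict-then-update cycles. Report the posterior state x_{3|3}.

x_post = [-1.9544, 6.6086]

step 1: x^-=[2.3980, 2.8275]  P^-=[0.8929 -0.1183; -0.1183 1.6769]  S=[1.3820]  K=[0.6272; 0.1814]  nu=[0.5000]  x^+=[2.7116, 2.9182]  P^+=[0.3491 -0.2755; -0.2755 1.6314]
step 2: x^-=[2.6202, 3.8835]  P^-=[0.8377 -0.6569; -0.6569 2.5578]  S=[1.1325]  K=[0.6121; -0.0832]  nu=[-2.2345]  x^+=[1.2524, 4.0693]  P^+=[0.4134 -0.5993; -0.5993 2.5500]
step 3: x^-=[0.7203, 5.0867]  P^-=[1.0891 -1.2941; -1.2941 3.8019]  S=[1.1637]  K=[0.6913; -0.3933]  nu=[-3.8694]  x^+=[-1.9544, 6.6086]  P^+=[0.5331 -0.9777; -0.9777 3.6218]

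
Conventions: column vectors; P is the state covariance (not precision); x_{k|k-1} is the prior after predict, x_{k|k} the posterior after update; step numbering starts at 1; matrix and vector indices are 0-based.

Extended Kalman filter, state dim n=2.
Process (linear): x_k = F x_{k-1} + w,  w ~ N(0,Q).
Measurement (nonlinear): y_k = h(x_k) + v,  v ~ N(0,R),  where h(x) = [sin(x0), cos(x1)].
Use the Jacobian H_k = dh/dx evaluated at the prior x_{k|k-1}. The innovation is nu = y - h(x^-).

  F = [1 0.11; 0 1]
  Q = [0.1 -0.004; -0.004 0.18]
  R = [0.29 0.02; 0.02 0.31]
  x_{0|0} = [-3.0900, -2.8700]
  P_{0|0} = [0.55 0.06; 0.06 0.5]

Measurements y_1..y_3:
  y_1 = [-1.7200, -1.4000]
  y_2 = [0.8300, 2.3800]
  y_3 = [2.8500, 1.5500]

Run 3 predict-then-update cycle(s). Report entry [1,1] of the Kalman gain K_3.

K[1,1] = 0.7397

step 1: x^-=[-3.4057, -2.8700]  P^-=[0.6693 0.1110; 0.1110 0.6800]  H_jac=[-0.9653 0.0000; 0.0000 0.2683]  S=[0.9136 -0.0087; -0.0087 0.3589]  K=[-0.7065 0.0657; -0.1124 0.5055]  nu=[-1.9810, -0.4367]  x^+=[-2.0348, -2.8680]  P^+=[0.2109 0.0233; 0.0233 0.5757]
step 2: x^-=[-2.3503, -2.8680]  P^-=[0.3230 0.0826; 0.0826 0.7557]  H_jac=[-0.7029 0.0000; 0.0000 0.2702]  S=[0.4496 0.0043; 0.0043 0.3652]  K=[-0.5056 0.0671; -0.1346 0.5608]  nu=[1.5412, 3.3428]  x^+=[-2.9053, -1.2007]  P^+=[0.2067 0.0396; 0.0396 0.6334]
step 3: x^-=[-3.0374, -1.2007]  P^-=[0.3231 0.1052; 0.1052 0.8134]  H_jac=[-0.9946 0.0000; 0.0000 0.9323]  S=[0.6096 -0.0776; -0.0776 1.0170]  K=[-0.5199 0.0568; -0.0776 0.7397]  nu=[2.9541, 1.1883]  x^+=[-4.5056, -0.5508]  P^+=[0.1504 0.0077; 0.0077 0.2443]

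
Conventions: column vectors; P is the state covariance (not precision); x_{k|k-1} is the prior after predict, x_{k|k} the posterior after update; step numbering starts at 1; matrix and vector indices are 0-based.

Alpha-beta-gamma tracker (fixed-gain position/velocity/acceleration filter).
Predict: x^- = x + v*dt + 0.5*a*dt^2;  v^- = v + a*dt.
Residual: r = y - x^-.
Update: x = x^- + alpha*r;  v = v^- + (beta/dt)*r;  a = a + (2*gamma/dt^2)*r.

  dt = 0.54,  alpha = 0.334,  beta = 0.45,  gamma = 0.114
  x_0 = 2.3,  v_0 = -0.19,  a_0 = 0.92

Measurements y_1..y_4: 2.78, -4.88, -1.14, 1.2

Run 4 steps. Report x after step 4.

x_post = -3.8077

step 1: x_pred=2.3315  r=0.4485  x^+=2.4813  v^+=0.6805  a^+=1.2707
step 2: x_pred=3.0341  r=-7.9141  x^+=0.3908  v^+=-5.2284  a^+=-4.9173
step 3: x_pred=-3.1495  r=2.0095  x^+=-2.4783  v^+=-6.2091  a^+=-3.3461
step 4: x_pred=-6.3191  r=7.5191  x^+=-3.8077  v^+=-1.7501  a^+=2.5331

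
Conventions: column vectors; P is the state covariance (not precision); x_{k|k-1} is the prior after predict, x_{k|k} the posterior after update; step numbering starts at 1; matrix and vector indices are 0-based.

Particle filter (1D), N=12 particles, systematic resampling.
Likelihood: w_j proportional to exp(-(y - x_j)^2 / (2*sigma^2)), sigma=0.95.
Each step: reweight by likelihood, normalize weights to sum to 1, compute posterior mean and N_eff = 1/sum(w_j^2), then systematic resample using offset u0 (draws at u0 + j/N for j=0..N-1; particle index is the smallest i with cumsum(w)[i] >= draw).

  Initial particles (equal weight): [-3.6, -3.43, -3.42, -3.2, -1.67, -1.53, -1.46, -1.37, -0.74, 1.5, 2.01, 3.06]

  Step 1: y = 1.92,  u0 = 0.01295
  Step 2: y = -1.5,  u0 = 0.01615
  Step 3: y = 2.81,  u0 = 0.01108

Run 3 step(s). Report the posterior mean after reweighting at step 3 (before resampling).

post_mean = 1.5722

step 1: w=[0.0000, 0.0000, 0.0000, 0.0000, 0.0003, 0.0006, 0.0007, 0.0010, 0.0082, 0.3755, 0.4121, 0.2015]  mean=1.9983  Neff=2.8448  idx=[9, 9, 9, 9, 9, 10, 10, 10, 10, 10, 11, 11]
step 2: w=[0.1725, 0.1725, 0.1725, 0.1725, 0.1725, 0.0274, 0.0274, 0.0274, 0.0274, 0.0274, 0.0003, 0.0003]  mean=1.5707  Neff=6.5566  idx=[0, 0, 1, 1, 2, 2, 2, 3, 3, 4, 4, 7]
step 3: w=[0.0780, 0.0780, 0.0780, 0.0780, 0.0780, 0.0780, 0.0780, 0.0780, 0.0780, 0.0780, 0.0780, 0.1416]  mean=1.5722  Neff=11.4887  idx=[0, 1, 2, 3, 4, 5, 6, 7, 8, 9, 10, 11]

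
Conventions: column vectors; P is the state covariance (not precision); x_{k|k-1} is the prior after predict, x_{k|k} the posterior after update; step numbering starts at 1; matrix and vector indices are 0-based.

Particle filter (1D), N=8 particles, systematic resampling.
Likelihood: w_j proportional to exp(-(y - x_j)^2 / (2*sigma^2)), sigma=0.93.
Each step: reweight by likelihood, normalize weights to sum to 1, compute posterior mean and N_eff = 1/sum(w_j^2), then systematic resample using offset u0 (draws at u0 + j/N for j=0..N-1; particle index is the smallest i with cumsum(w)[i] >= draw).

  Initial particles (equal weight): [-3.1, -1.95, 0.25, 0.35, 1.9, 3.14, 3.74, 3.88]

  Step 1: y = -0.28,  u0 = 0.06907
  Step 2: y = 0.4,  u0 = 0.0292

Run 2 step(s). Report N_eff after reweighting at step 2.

N_eff = 7.0809

step 1: w=[0.0052, 0.1039, 0.4428, 0.4141, 0.0334, 0.0006, 0.0000, 0.0000]  mean=0.1024  Neff=2.6356  idx=[1, 2, 2, 2, 3, 3, 3, 3]
step 2: w=[0.0059, 0.1411, 0.1411, 0.1411, 0.1427, 0.1427, 0.1427, 0.1427]  mean=0.2942  Neff=7.0809  idx=[1, 2, 2, 3, 4, 5, 6, 7]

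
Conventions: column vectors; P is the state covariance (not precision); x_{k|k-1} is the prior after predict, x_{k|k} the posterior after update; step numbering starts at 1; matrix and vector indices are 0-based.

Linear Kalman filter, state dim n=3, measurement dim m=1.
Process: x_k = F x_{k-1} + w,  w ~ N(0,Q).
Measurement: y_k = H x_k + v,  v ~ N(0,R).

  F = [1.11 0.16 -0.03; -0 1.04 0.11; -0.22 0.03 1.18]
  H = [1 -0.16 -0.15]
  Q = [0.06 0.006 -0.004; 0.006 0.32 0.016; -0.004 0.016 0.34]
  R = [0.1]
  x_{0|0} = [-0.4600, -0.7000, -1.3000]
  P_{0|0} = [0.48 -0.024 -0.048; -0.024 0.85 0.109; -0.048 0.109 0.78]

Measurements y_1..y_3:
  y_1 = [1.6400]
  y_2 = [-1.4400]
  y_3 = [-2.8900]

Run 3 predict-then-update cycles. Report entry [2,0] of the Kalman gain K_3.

step 1: x^-=[-0.5836, -0.8710, -1.4538]  P^-=[0.6675 0.1098 -0.1874; 0.1098 1.2737 0.2845; -0.1874 0.2845 1.4830]  S=[0.8682]  K=[0.7810; -0.1574; -0.5245]  nu=[1.8662]  x^+=[0.8738, -1.1647, -2.4326]  P^+=[0.1380 0.2165 0.1682; 0.2165 1.2522 0.2129; 0.1682 0.2129 1.2442]
step 2: x^-=[0.8565, -1.4789, -3.0977]  P^-=[0.3268 0.4779 0.1853; 0.4779 1.7382 0.4249; 0.1853 0.4249 2.0050]  S=[0.3283]  K=[0.6779; 0.4144; -0.5586]  nu=[-2.9978]  x^+=[-1.1758, -2.7212, -1.4230]  P^+=[0.1759 0.3857 0.3097; 0.3857 1.6818 0.5009; 0.3097 0.5009 1.9026]
step 3: x^-=[-1.6978, -2.9865, -1.5021]  P^-=[0.4331 0.7558 0.3948; 0.7558 2.2766 0.8360; 0.3948 0.8360 2.8688]  S=[0.3358]  K=[0.7534; 0.7925; -0.5042]  nu=[-1.8953]  x^+=[-3.1257, -4.4885, -0.5465]  P^+=[0.2425 0.5553 0.5223; 0.5553 2.0658 0.9702; 0.5223 0.9702 2.7834]

K[2,0] = -0.5042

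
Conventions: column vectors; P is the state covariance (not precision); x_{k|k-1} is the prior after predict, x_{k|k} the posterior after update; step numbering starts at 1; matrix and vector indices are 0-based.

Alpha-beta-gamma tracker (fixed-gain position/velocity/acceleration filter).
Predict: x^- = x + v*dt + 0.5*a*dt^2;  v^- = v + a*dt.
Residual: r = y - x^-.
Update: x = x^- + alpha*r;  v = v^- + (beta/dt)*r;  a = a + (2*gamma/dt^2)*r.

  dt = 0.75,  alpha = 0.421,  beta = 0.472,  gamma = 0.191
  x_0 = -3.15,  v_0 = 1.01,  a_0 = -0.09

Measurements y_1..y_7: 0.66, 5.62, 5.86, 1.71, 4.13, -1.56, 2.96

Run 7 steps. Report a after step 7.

step 1: x_pred=-2.4178  r=3.0778  x^+=-1.1221  v^+=2.8795  a^+=2.0002
step 2: x_pred=1.6001  r=4.0199  x^+=3.2925  v^+=6.9095  a^+=4.7301
step 3: x_pred=9.8049  r=-3.9449  x^+=8.1441  v^+=7.9744  a^+=2.0511
step 4: x_pred=14.7018  r=-12.9918  x^+=9.2322  v^+=1.3366  a^+=-6.7718
step 5: x_pred=8.3301  r=-4.2001  x^+=6.5619  v^+=-6.3855  a^+=-9.6241
step 6: x_pred=-0.9341  r=-0.6259  x^+=-1.1976  v^+=-13.9975  a^+=-10.0492
step 7: x_pred=-14.5221  r=17.4821  x^+=-7.1621  v^+=-10.5324  a^+=1.8231

a_post = 1.8231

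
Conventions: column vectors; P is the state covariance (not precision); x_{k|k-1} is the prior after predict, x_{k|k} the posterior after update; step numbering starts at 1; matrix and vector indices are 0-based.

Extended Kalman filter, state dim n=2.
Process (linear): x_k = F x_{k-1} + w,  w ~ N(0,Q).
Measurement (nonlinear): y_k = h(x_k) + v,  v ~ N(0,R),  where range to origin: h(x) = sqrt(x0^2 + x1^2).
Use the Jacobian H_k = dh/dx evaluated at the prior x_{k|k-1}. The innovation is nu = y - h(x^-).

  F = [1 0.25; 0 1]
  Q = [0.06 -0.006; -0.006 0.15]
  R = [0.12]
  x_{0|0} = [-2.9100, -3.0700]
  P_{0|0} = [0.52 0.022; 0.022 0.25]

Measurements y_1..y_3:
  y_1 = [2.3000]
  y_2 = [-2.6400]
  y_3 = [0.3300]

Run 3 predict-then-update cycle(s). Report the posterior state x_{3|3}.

step 1: x^-=[-3.6775, -3.0700]  P^-=[0.6066 0.0785; 0.0785 0.4000]  H_jac=[-0.7677 -0.6409]  S=[0.7190]  K=[-0.7176; -0.4403]  nu=[-2.4905]  x^+=[-1.8902, -1.9733]  P^+=[0.2363 -0.1487; -0.1487 0.2606]
step 2: x^-=[-2.3835, -1.9733]  P^-=[0.2383 -0.0896; -0.0896 0.4106]  H_jac=[-0.7703 -0.6377]  S=[0.3404]  K=[-0.3714; -0.5666]  nu=[-5.7344]  x^+=[-0.2538, 1.2759]  P^+=[0.1913 -0.1612; -0.1612 0.3013]
step 3: x^-=[0.0652, 1.2759]  P^-=[0.1895 -0.0919; -0.0919 0.4513]  H_jac=[0.0510 0.9987]  S=[0.5613]  K=[-0.1462; 0.7947]  nu=[-0.9476]  x^+=[0.2038, 0.5229]  P^+=[0.1775 -0.0266; -0.0266 0.0968]

x_post = [0.2038, 0.5229]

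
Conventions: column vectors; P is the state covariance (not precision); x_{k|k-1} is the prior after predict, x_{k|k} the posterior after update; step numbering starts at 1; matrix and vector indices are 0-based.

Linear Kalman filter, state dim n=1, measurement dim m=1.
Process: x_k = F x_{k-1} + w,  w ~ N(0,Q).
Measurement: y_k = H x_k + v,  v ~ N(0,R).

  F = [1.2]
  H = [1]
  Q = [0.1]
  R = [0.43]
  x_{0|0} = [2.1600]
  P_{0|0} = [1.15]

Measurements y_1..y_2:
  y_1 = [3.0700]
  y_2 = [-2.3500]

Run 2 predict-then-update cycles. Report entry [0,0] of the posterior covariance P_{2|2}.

step 1: x^-=[2.5920]  P^-=[1.7560]  S=[2.1860]  K=[0.8033]  nu=[0.4780]  x^+=[2.9760]  P^+=[0.3454]
step 2: x^-=[3.5712]  P^-=[0.5974]  S=[1.0274]  K=[0.5815]  nu=[-5.9212]  x^+=[0.1282]  P^+=[0.2500]

P_post[0,0] = 0.2500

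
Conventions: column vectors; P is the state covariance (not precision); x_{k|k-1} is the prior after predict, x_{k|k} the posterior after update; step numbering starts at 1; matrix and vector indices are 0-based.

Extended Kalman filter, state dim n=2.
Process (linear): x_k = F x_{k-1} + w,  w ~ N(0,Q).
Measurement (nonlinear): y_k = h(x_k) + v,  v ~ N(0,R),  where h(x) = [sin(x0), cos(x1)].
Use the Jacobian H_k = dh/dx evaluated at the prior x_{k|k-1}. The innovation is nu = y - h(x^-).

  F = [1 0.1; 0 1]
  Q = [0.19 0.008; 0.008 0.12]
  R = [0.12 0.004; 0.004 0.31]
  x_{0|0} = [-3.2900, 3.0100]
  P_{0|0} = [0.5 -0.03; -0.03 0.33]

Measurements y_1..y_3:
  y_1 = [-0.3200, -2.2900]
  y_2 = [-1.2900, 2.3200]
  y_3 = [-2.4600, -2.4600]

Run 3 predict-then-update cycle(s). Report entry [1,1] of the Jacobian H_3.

H_jac[1,1] = 0.7576

step 1: x^-=[-2.9890, 3.0100]  P^-=[0.6873 0.0110; 0.0110 0.4500]  H_jac=[-0.9884 0.0000; 0.0000 -0.1312]  S=[0.7914 0.0054; 0.0054 0.3177]  K=[-0.8584 0.0101; -0.0125 -0.1856]  nu=[-0.1680, -1.2986]  x^+=[-2.8579, 3.2531]  P^+=[0.1042 0.0023; 0.0023 0.4389]
step 2: x^-=[-2.5326, 3.2531]  P^-=[0.2990 0.0542; 0.0542 0.5589]  H_jac=[-0.8202 0.0000; 0.0000 0.1113]  S=[0.3212 -0.0009; -0.0009 0.3169]  K=[-0.7636 0.0167; -0.1377 0.1959]  nu=[-0.7180, 3.3138]  x^+=[-1.9289, 4.0012]  P^+=[0.1116 0.0192; 0.0192 0.5406]
step 3: x^-=[-1.5288, 4.0012]  P^-=[0.3109 0.0813; 0.0813 0.6606]  H_jac=[0.0420 0.0000; 0.0000 0.7576]  S=[0.1205 0.0066; 0.0066 0.6891]  K=[0.1036 0.0883; -0.0114 0.7263]  nu=[-1.4609, -1.8073]  x^+=[-1.8397, 2.7051]  P^+=[0.3041 0.0367; 0.0367 0.2971]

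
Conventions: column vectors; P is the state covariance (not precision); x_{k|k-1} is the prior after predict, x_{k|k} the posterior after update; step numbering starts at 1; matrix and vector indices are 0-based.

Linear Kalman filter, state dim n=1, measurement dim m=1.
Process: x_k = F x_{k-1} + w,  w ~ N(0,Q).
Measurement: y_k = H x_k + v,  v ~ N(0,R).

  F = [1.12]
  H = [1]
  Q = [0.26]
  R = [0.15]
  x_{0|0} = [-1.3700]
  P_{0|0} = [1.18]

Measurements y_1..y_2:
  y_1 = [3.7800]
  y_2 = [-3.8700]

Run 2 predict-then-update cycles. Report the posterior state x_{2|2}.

x_post = [-1.9073]

step 1: x^-=[-1.5344]  P^-=[1.7402]  S=[1.8902]  K=[0.9206]  nu=[5.3144]  x^+=[3.3583]  P^+=[0.1381]
step 2: x^-=[3.7613]  P^-=[0.4332]  S=[0.5832]  K=[0.7428]  nu=[-7.6313]  x^+=[-1.9073]  P^+=[0.1114]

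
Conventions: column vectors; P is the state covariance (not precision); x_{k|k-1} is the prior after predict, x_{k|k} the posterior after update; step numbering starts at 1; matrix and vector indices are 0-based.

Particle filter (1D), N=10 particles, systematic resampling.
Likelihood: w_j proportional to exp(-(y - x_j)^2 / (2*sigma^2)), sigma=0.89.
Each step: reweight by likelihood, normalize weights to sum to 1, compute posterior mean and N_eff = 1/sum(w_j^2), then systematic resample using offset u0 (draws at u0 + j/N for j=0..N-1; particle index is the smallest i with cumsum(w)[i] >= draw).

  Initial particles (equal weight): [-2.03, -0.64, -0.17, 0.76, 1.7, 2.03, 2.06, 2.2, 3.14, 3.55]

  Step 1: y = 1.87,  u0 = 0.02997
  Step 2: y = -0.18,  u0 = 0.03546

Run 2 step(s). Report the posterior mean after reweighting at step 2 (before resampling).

post_mean = 1.2607

step 1: w=[0.0000, 0.0038, 0.0146, 0.0927, 0.1981, 0.1985, 0.1972, 0.1883, 0.0729, 0.0340]  mean=1.9751  Neff=5.9429  idx=[3, 4, 4, 5, 5, 6, 6, 7, 7, 8]
step 2: w=[0.5612, 0.1053, 0.1053, 0.0449, 0.0449, 0.0413, 0.0413, 0.0274, 0.0274, 0.0009]  mean=1.2607  Neff=2.8898  idx=[0, 0, 0, 0, 0, 0, 1, 2, 4, 6]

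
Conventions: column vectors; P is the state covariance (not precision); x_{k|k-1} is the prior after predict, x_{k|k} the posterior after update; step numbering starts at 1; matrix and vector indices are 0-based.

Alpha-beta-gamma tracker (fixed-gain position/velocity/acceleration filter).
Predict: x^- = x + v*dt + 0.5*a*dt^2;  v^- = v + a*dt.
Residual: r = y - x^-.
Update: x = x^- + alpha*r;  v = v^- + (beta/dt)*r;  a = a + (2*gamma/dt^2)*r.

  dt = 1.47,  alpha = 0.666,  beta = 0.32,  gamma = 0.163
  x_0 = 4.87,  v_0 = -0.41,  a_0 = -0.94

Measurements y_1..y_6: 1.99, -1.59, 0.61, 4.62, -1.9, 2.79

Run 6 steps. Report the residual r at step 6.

step 1: x_pred=3.2517  r=-1.2617  x^+=2.4114  v^+=-2.0665  a^+=-1.1303
step 2: x_pred=-1.8476  r=0.2576  x^+=-1.6760  v^+=-3.6720  a^+=-1.0915
step 3: x_pred=-8.2531  r=8.8631  x^+=-2.3503  v^+=-3.3471  a^+=0.2456
step 4: x_pred=-7.0051  r=11.6251  x^+=0.7372  v^+=-0.4554  a^+=1.9994
step 5: x_pred=2.2281  r=-4.1281  x^+=-0.5212  v^+=1.5852  a^+=1.3767
step 6: x_pred=3.2964  r=-0.5064  x^+=2.9591  v^+=3.4986  a^+=1.3003

resid = -0.5064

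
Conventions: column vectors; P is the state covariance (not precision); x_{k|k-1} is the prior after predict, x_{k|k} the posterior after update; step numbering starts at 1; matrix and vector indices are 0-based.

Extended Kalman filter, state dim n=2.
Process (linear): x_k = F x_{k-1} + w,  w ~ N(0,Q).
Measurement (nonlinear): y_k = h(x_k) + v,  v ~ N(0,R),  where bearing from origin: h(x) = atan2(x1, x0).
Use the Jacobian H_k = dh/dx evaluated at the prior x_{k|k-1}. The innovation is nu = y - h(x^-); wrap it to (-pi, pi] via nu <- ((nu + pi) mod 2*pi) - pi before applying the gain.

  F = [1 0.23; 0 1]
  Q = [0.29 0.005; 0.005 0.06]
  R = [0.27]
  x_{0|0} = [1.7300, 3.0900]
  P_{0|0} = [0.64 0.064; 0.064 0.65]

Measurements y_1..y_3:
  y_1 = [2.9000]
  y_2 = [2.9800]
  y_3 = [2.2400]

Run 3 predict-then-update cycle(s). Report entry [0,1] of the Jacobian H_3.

step 1: x^-=[2.4407, 3.0900]  P^-=[0.9938 0.2185; 0.2185 0.7100]  H_jac=[-0.1993 0.1574]  S=[0.3134]  K=[-0.5223; 0.2177]  nu=[1.9977]  x^+=[1.3973, 3.5249]  P^+=[0.9083 0.2541; 0.2541 0.6951]
step 2: x^-=[2.2080, 3.5249]  P^-=[1.3520 0.4190; 0.4190 0.7551]  H_jac=[-0.2037 0.1276]  S=[0.3166]  K=[-0.7011; 0.0348]  nu=[1.9688]  x^+=[0.8277, 3.5933]  P^+=[1.1964 0.4267; 0.4267 0.7548]
step 3: x^-=[1.6542, 3.5933]  P^-=[1.7226 0.6053; 0.6053 0.8148]  H_jac=[-0.2296 0.1057]  S=[0.3406]  K=[-0.9736; -0.1553]  nu=[1.1006]  x^+=[0.5825, 3.4225]  P^+=[1.3998 0.5538; 0.5538 0.8066]

H_jac[0,1] = 0.1057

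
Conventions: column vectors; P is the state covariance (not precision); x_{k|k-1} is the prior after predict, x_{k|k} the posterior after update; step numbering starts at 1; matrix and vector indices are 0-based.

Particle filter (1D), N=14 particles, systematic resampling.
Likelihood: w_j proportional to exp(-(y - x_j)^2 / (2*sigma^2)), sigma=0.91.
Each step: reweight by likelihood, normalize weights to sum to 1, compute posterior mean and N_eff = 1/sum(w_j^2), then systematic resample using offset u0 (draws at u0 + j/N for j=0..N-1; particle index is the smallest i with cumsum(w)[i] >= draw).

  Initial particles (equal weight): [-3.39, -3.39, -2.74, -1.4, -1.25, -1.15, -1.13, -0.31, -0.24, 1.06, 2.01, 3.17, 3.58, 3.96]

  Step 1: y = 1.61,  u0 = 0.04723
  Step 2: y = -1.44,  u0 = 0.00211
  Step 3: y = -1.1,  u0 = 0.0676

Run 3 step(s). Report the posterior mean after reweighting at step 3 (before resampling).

post_mean = -0.2904

step 1: w=[0.0000, 0.0000, 0.0000, 0.0018, 0.0030, 0.0042, 0.0045, 0.0456, 0.0534, 0.3516, 0.3832, 0.0971, 0.0405, 0.0150]  mean=1.6120  Neff=3.4879  idx=[7, 9, 9, 9, 9, 9, 10, 10, 10, 10, 10, 10, 11, 12]
step 2: w=[0.7949, 0.0395, 0.0395, 0.0395, 0.0395, 0.0395, 0.0013, 0.0013, 0.0013, 0.0013, 0.0013, 0.0013, 0.0000, 0.0000]  mean=-0.0215  Neff=1.5635  idx=[0, 0, 0, 0, 0, 0, 0, 0, 0, 0, 0, 0, 2, 4]
step 3: w=[0.0821, 0.0821, 0.0821, 0.0821, 0.0821, 0.0821, 0.0821, 0.0821, 0.0821, 0.0821, 0.0821, 0.0821, 0.0072, 0.0072]  mean=-0.2904  Neff=12.3355  idx=[0, 1, 2, 3, 4, 5, 6, 6, 7, 8, 9, 10, 11, 13]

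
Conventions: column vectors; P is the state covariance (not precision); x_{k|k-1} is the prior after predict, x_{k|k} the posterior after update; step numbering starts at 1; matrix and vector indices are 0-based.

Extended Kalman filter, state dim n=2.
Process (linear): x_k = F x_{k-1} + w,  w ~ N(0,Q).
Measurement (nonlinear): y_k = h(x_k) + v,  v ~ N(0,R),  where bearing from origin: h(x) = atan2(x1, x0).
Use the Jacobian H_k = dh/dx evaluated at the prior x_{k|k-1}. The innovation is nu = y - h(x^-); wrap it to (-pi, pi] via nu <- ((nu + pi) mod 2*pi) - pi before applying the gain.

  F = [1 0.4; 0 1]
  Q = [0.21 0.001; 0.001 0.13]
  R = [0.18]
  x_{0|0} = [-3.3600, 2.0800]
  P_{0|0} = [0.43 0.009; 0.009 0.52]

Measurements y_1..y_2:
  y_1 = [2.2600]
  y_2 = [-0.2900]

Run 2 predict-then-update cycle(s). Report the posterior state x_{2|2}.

x_post = [1.0682, 3.8293]

step 1: x^-=[-2.5280, 2.0800]  P^-=[0.7304 0.2180; 0.2180 0.6500]  H_jac=[-0.1941 -0.2359]  S=[0.2636]  K=[-0.7327; -0.7421]  nu=[-0.1931]  x^+=[-2.3865, 2.2233]  P^+=[0.5888 0.0747; 0.0747 0.5048]
step 2: x^-=[-1.4972, 2.2233]  P^-=[0.9393 0.2776; 0.2776 0.6348]  H_jac=[-0.3095 -0.2084]  S=[0.3333]  K=[-1.0456; -0.6546]  nu=[-2.4534]  x^+=[1.0682, 3.8293]  P^+=[0.5749 0.0494; 0.0494 0.4920]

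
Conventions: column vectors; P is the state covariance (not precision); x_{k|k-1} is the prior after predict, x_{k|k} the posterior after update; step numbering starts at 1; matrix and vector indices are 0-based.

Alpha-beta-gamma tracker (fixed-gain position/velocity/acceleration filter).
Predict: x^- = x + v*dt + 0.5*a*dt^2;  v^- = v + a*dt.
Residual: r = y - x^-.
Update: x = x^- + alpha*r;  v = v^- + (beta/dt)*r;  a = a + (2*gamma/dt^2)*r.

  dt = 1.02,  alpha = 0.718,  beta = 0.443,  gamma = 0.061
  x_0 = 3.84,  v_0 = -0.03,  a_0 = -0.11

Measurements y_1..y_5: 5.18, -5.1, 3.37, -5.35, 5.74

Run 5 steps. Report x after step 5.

x_post = 2.0970

step 1: x_pred=3.7522  r=1.4278  x^+=4.7774  v^+=0.4779  a^+=0.0574
step 2: x_pred=5.2947  r=-10.3947  x^+=-2.1687  v^+=-3.9781  a^+=-1.1615
step 3: x_pred=-6.8305  r=10.2005  x^+=0.4935  v^+=-0.7325  a^+=0.0347
step 4: x_pred=-0.2357  r=-5.1143  x^+=-3.9078  v^+=-2.9184  a^+=-0.5651
step 5: x_pred=-7.1785  r=12.9185  x^+=2.0970  v^+=2.1159  a^+=0.9498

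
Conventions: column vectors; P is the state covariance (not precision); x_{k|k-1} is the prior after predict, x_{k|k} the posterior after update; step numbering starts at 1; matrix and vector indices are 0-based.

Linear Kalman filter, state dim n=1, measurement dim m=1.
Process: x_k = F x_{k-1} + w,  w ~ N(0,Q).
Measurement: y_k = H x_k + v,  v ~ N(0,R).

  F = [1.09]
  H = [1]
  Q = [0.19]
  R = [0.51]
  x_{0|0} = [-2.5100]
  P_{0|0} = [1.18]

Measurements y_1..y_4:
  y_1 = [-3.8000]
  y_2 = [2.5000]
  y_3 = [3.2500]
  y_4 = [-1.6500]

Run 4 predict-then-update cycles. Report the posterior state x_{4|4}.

step 1: x^-=[-2.7359]  P^-=[1.5920]  S=[2.1020]  K=[0.7574]  nu=[-1.0641]  x^+=[-3.5418]  P^+=[0.3863]
step 2: x^-=[-3.8606]  P^-=[0.6489]  S=[1.1589]  K=[0.5599]  nu=[6.3606]  x^+=[-0.2991]  P^+=[0.2856]
step 3: x^-=[-0.3260]  P^-=[0.5293]  S=[1.0393]  K=[0.5093]  nu=[3.5760]  x^+=[1.4952]  P^+=[0.2597]
step 4: x^-=[1.6297]  P^-=[0.4986]  S=[1.0086]  K=[0.4943]  nu=[-3.2797]  x^+=[0.0084]  P^+=[0.2521]

x_post = [0.0084]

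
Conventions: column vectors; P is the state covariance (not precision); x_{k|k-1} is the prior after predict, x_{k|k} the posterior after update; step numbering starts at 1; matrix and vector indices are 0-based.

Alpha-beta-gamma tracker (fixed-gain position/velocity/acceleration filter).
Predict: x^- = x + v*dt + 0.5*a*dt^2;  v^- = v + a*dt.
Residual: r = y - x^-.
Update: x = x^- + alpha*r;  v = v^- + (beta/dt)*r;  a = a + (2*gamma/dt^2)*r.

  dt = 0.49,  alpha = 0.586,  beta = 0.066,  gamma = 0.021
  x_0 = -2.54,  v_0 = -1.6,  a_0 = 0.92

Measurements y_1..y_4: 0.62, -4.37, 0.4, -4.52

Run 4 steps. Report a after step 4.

a_post = 0.9139

step 1: x_pred=-3.2136  r=3.8336  x^+=-0.9671  v^+=-0.6328  a^+=1.5906
step 2: x_pred=-1.0862  r=-3.2838  x^+=-3.0105  v^+=-0.2958  a^+=1.0162
step 3: x_pred=-3.0335  r=3.4335  x^+=-1.0214  v^+=0.6646  a^+=1.6168
step 4: x_pred=-0.5017  r=-4.0183  x^+=-2.8564  v^+=0.9156  a^+=0.9139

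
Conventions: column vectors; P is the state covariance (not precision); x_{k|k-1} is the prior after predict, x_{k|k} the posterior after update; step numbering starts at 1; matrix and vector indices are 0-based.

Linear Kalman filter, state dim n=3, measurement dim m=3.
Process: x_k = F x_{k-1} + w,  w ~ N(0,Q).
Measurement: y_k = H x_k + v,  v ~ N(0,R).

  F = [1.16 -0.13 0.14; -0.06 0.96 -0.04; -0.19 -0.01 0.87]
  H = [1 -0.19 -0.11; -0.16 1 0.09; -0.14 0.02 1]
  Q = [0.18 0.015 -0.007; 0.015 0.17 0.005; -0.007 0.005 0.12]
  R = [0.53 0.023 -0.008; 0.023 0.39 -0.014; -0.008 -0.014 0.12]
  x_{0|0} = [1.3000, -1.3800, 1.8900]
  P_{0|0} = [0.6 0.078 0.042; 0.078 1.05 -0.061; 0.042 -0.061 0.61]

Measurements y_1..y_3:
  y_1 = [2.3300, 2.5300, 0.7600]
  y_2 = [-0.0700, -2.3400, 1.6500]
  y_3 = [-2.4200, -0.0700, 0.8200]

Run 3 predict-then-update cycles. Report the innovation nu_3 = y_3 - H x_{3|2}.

step 1: x^-=[1.9520, -1.4784, 1.4111]  P^-=[1.0094 -0.0846 -0.0143; -0.0846 1.1367 -0.0865; -0.0143 -0.0865 0.5909]  S=[1.6192 -0.4380 -0.2205; -0.4380 1.5692 0.0125; -0.2205 0.0125 0.7322]  K=[0.6365 0.0202 -0.0235; 0.0068 0.7306 -0.0813; 0.0724 -0.0061 0.8294]  nu=[0.2523, 4.1937, -0.3483]  x^+=[2.2057, 1.6155, 1.1148]  P^+=[0.3570 0.0764 0.0402; 0.0764 0.2998 -0.0153; 0.0402 -0.0153 0.1050]
step 2: x^-=[2.5046, 1.3739, 0.5347]  P^-=[0.6580 0.0334 -0.0302; 0.0334 0.4403 -0.0260; -0.0302 -0.0260 0.1996]  S=[1.1992 -0.1334 -0.1479; -0.1334 0.8343 0.0019; -0.1479 0.0019 0.3399]  K=[0.5300 -0.0043 -0.1273; 0.0107 0.5204 -0.0625; 0.0364 0.0006 0.6140]  nu=[-2.2548, -3.3613, 1.4385]  x^+=[1.1410, -0.4895, 1.3338]  P^+=[0.2951 0.0576 0.0207; 0.0576 0.2143 -0.0111; 0.0207 -0.0111 0.0765]
step 3: x^-=[1.5739, -0.5917, 0.9485]  P^-=[0.5719 0.0292 -0.0401; 0.0292 0.3630 -0.0170; -0.0401 -0.0170 0.1821]  S=[1.1142 -0.1113 -0.1455; -0.1113 0.7579 0.0081; -0.1455 0.0081 0.3239]  K=[0.4916 -0.0131 -0.1479; 0.0064 0.4723 -0.0518; 0.0266 0.0052 0.5905]  nu=[-4.0020, 0.6882, 0.1037]  x^+=[-0.4180, -0.2978, 0.9068]  P^+=[0.2728 0.0505 0.0157; 0.0505 0.1940 -0.0097; 0.0157 -0.0097 0.0730]

innov = [-4.0020, 0.6882, 0.1037]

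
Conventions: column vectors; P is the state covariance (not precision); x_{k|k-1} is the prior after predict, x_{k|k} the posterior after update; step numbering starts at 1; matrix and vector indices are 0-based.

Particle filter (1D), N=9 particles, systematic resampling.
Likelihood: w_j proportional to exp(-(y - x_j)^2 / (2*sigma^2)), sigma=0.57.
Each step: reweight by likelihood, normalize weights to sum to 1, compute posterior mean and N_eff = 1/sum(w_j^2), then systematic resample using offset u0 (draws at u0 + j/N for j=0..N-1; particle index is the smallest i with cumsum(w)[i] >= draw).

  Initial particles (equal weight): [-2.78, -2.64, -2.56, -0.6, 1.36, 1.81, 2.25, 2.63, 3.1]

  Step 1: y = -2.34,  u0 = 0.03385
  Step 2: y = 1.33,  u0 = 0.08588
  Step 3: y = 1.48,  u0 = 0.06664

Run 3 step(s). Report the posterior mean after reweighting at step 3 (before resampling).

post_mean = -2.5724

step 1: w=[0.2910, 0.3413, 0.3639, 0.0037, 0.0000, 0.0000, 0.0000, 0.0000, 0.0000]  mean=-2.6441  Neff=2.9971  idx=[0, 0, 0, 1, 1, 1, 2, 2, 2]
step 2: w=[0.0154, 0.0154, 0.0154, 0.0876, 0.0876, 0.0876, 0.2304, 0.2304, 0.2304]  mean=-2.5911  Neff=5.4647  idx=[3, 4, 5, 6, 6, 7, 7, 8, 8]
step 3: w=[0.0516, 0.0516, 0.0516, 0.1409, 0.1409, 0.1409, 0.1409, 0.1409, 0.1409]  mean=-2.5724  Neff=7.8706  idx=[1, 3, 3, 4, 5, 6, 7, 7, 8]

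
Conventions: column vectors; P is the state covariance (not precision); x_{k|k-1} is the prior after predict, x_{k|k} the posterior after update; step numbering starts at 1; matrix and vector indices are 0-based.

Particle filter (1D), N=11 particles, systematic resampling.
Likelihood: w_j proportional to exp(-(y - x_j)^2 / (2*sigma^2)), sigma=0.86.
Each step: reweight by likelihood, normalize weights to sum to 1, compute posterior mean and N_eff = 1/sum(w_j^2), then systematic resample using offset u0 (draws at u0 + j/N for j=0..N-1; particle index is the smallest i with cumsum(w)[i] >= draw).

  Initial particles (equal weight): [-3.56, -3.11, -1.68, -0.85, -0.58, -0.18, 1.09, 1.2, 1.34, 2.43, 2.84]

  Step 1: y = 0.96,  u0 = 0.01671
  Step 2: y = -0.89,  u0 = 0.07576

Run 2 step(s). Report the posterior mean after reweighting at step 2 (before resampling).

post_mean = -0.2160

step 1: w=[0.0000, 0.0000, 0.0023, 0.0279, 0.0514, 0.1061, 0.2525, 0.2456, 0.2316, 0.0593, 0.0234]  mean=1.0143  Neff=5.0905  idx=[3, 5, 6, 6, 6, 7, 7, 7, 8, 8, 9]
step 2: w=[0.4649, 0.3310, 0.0329, 0.0329, 0.0329, 0.0243, 0.0243, 0.0243, 0.0161, 0.0161, 0.0003]  mean=-0.2160  Neff=3.0185  idx=[0, 0, 0, 0, 0, 1, 1, 1, 2, 4, 9]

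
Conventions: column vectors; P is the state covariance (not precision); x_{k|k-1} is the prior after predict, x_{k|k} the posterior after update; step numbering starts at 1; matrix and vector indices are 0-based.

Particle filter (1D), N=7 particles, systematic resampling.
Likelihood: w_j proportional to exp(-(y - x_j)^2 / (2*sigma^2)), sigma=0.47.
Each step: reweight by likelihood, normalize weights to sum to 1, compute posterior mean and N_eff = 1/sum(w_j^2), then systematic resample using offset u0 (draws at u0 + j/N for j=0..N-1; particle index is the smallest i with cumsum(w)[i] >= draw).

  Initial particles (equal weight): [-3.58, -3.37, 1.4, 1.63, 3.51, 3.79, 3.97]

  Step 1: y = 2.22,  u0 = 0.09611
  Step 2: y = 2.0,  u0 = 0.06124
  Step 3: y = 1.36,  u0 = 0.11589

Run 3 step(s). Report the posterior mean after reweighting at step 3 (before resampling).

post_mean = 1.5923

step 1: w=[0.0000, 0.0000, 0.3114, 0.6488, 0.0330, 0.0054, 0.0014]  mean=1.6353  Neff=1.9266  idx=[2, 2, 3, 3, 3, 3, 3]
step 2: w=[0.0972, 0.0972, 0.1611, 0.1611, 0.1611, 0.1611, 0.1611]  mean=1.5853  Neff=6.7256  idx=[0, 2, 2, 3, 4, 5, 6]
step 3: w=[0.1638, 0.1394, 0.1394, 0.1394, 0.1394, 0.1394, 0.1394]  mean=1.5923  Neff=6.9751  idx=[0, 1, 2, 3, 4, 5, 6]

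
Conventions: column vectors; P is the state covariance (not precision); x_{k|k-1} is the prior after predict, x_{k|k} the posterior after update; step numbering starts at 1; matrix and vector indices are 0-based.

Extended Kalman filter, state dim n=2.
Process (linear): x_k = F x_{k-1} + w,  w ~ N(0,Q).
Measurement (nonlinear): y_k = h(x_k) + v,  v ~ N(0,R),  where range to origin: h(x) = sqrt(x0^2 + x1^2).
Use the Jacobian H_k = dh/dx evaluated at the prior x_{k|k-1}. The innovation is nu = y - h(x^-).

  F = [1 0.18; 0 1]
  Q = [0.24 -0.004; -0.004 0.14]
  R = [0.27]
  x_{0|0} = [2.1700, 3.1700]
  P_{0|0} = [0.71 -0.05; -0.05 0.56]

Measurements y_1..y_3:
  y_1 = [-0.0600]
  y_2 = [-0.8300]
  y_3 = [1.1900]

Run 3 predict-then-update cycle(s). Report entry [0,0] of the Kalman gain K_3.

K[0,0] = 0.6746

step 1: x^-=[2.7406, 3.1700]  P^-=[0.9501 0.0468; 0.0468 0.7000]  H_jac=[0.6540 0.7565]  S=[1.1233]  K=[0.5847; 0.4987]  nu=[-4.2504]  x^+=[0.2553, 1.0505]  P^+=[0.5661 -0.2807; -0.2807 0.4207]
step 2: x^-=[0.4444, 1.0505]  P^-=[0.7187 -0.2090; -0.2090 0.5607]  H_jac=[0.3896 0.9210]  S=[0.7047]  K=[0.1242; 0.6172]  nu=[-1.9706]  x^+=[0.1997, -0.1658]  P^+=[0.7078 -0.2630; -0.2630 0.2922]
step 3: x^-=[0.1698, -0.1658]  P^-=[0.8626 -0.2144; -0.2144 0.4322]  H_jac=[0.7154 -0.6987]  S=[1.1368]  K=[0.6746; -0.4006]  nu=[0.9526]  x^+=[0.8125, -0.5474]  P^+=[0.3452 0.0928; 0.0928 0.2498]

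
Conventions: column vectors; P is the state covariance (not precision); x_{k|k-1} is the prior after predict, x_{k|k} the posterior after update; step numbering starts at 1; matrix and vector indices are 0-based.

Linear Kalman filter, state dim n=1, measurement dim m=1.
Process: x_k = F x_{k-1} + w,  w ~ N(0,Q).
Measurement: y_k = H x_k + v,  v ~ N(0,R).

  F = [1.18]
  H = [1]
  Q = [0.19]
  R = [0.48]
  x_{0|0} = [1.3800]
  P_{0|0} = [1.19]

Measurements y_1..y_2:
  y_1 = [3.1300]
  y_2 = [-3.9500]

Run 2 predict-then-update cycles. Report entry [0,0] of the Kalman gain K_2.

K[0,0] = 0.6002

step 1: x^-=[1.6284]  P^-=[1.8470]  S=[2.3270]  K=[0.7937]  nu=[1.5016]  x^+=[2.8203]  P^+=[0.3810]
step 2: x^-=[3.3279]  P^-=[0.7205]  S=[1.2005]  K=[0.6002]  nu=[-7.2779]  x^+=[-1.0400]  P^+=[0.2881]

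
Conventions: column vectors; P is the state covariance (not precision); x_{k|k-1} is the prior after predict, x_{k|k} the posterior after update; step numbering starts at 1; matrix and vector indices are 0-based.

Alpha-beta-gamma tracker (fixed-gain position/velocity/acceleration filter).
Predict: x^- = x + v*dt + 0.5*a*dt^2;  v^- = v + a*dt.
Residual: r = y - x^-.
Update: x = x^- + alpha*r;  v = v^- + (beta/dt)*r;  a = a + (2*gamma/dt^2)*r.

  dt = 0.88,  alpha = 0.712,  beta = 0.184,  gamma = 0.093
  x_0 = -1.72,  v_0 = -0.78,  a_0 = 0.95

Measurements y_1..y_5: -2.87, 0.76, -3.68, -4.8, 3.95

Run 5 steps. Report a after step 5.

a_post = 1.0178

step 1: x_pred=-2.0386  r=-0.8314  x^+=-2.6305  v^+=-0.1178  a^+=0.7503
step 2: x_pred=-2.4437  r=3.2037  x^+=-0.1627  v^+=1.2123  a^+=1.5198
step 3: x_pred=1.4926  r=-5.1726  x^+=-2.1903  v^+=1.4682  a^+=0.2774
step 4: x_pred=-0.7909  r=-4.0091  x^+=-3.6454  v^+=0.8740  a^+=-0.6855
step 5: x_pred=-3.1417  r=7.0917  x^+=1.9076  v^+=1.7536  a^+=1.0178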